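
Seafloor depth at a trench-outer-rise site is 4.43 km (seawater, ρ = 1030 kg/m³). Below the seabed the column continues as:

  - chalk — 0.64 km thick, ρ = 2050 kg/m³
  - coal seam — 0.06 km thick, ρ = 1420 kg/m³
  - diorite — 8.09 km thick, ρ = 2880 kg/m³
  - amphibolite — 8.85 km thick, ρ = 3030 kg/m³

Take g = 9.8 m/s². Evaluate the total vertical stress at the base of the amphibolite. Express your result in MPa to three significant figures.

550 MPa

seawater: 1030 kg/m³ × 9.8 m/s² × 4430 m = 4.472×10^7 Pa = 44.72 MPa
chalk: 2050 kg/m³ × 9.8 m/s² × 640 m = 1.286×10^7 Pa = 12.86 MPa
coal seam: 1420 kg/m³ × 9.8 m/s² × 60 m = 8.350×10^5 Pa = 0.8350 MPa
diorite: 2880 kg/m³ × 9.8 m/s² × 8090 m = 2.283×10^8 Pa = 228.3 MPa
amphibolite: 3030 kg/m³ × 9.8 m/s² × 8850 m = 2.628×10^8 Pa = 262.8 MPa
Total = 44.72 + 12.86 + 0.8350 + 228.3 + 262.8 = 549.53 MPa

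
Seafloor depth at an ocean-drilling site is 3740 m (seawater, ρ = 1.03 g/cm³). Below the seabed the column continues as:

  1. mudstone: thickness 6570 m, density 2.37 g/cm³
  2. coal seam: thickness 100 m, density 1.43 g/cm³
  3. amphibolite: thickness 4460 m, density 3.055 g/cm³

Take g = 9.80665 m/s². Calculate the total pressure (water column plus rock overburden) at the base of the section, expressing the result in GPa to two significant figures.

0.33 GPa

seawater: 1030 kg/m³ × 9.80665 m/s² × 3740 m = 3.778×10^7 Pa = 0.03778 GPa
mudstone: 2370 kg/m³ × 9.80665 m/s² × 6570 m = 1.527×10^8 Pa = 0.1527 GPa
coal seam: 1430 kg/m³ × 9.80665 m/s² × 100 m = 1.402×10^6 Pa = 1.402×10^-3 GPa
amphibolite: 3055 kg/m³ × 9.80665 m/s² × 4460 m = 1.336×10^8 Pa = 0.1336 GPa
Total = 0.03778 + 0.1527 + 1.402×10^-3 + 0.1336 = 0.32550 GPa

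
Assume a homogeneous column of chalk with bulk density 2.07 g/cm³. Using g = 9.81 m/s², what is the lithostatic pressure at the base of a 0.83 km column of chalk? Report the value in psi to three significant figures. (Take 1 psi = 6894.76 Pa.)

chalk: 2070 kg/m³ × 9.81 m/s² × 830 m = 1.685×10^7 Pa = 2445 psi

2440 psi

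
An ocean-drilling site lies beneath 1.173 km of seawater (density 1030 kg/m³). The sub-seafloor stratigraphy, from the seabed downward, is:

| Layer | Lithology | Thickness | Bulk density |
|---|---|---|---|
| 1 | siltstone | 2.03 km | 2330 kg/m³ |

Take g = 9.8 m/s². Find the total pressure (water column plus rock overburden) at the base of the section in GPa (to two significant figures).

0.058 GPa

seawater: 1030 kg/m³ × 9.8 m/s² × 1173 m = 1.184×10^7 Pa = 0.01184 GPa
siltstone: 2330 kg/m³ × 9.8 m/s² × 2030 m = 4.635×10^7 Pa = 0.04635 GPa
Total = 0.01184 + 0.04635 = 0.058193 GPa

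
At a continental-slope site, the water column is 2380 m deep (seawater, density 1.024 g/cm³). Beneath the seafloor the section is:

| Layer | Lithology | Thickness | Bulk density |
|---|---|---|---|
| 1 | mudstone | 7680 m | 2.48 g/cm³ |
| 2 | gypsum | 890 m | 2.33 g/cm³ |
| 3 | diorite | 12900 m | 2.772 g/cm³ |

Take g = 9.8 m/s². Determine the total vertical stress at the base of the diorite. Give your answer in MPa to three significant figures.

seawater: 1024 kg/m³ × 9.8 m/s² × 2380 m = 2.388×10^7 Pa = 23.88 MPa
mudstone: 2480 kg/m³ × 9.8 m/s² × 7680 m = 1.867×10^8 Pa = 186.7 MPa
gypsum: 2330 kg/m³ × 9.8 m/s² × 890 m = 2.032×10^7 Pa = 20.32 MPa
diorite: 2772 kg/m³ × 9.8 m/s² × 12900 m = 3.504×10^8 Pa = 350.4 MPa
Total = 23.88 + 186.7 + 20.32 + 350.4 = 581.30 MPa

581 MPa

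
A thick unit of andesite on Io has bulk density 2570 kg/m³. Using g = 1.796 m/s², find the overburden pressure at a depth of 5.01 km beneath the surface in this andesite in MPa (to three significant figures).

23.1 MPa

andesite: 2570 kg/m³ × 1.796 m/s² × 5010 m = 2.312×10^7 Pa = 23.12 MPa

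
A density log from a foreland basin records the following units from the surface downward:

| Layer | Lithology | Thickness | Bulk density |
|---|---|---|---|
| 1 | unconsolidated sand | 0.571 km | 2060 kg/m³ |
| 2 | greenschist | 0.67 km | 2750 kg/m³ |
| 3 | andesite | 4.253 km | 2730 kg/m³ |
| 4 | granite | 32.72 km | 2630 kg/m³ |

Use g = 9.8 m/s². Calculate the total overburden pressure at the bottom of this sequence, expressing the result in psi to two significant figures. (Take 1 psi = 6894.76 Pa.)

140000 psi

unconsolidated sand: 2060 kg/m³ × 9.8 m/s² × 571 m = 1.153×10^7 Pa = 1672 psi
greenschist: 2750 kg/m³ × 9.8 m/s² × 670 m = 1.806×10^7 Pa = 2619 psi
andesite: 2730 kg/m³ × 9.8 m/s² × 4253 m = 1.138×10^8 Pa = 16503 psi
granite: 2630 kg/m³ × 9.8 m/s² × 32720 m = 8.433×10^8 Pa = 1.223×10^5 psi
Total = 1672 + 2619 + 16503 + 1.223×10^5 = 1.4311×10^5 psi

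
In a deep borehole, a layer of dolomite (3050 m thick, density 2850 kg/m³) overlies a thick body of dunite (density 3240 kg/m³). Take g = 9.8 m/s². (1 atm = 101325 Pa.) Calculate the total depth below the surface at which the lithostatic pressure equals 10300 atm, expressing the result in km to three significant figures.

33.2 km

Pressure at base of upper layers: 2850×9.8×3050 = 8.519×10^7 Pa = 840.7 atm
Remaining pressure to be supplied by dunite: 1.044×10^9 − 8.519×10^7 = 9.585×10^8 Pa
Additional depth in dunite = 9.585×10^8 Pa / (3240 kg/m³ × 9.8 m/s²) = 30186 m
Total depth = 3050 m + 30186 m = 33236 m
= 33.236 km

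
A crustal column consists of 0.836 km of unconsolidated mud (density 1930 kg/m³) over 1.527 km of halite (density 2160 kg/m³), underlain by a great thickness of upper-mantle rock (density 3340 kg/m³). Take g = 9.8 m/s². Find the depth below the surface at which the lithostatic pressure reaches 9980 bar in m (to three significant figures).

Pressure at base of upper layers: 1930×9.8×836 + 2160×9.8×1527 = 4.814×10^7 Pa = 481.4 bar
Remaining pressure to be supplied by upper-mantle rock: 9.980×10^8 − 4.814×10^7 = 9.499×10^8 Pa
Additional depth in upper-mantle rock = 9.499×10^8 Pa / (3340 kg/m³ × 9.8 m/s²) = 29019 m
Total depth = 2363 m + 29019 m = 31382 m

31400 m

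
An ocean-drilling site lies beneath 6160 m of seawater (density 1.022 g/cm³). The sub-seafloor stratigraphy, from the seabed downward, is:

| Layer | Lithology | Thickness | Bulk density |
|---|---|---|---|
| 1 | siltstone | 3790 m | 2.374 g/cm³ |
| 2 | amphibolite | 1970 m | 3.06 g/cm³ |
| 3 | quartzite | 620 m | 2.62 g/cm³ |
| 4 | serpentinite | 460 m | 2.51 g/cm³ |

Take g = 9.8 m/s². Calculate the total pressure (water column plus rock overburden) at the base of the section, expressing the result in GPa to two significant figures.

0.24 GPa

seawater: 1022 kg/m³ × 9.8 m/s² × 6160 m = 6.170×10^7 Pa = 0.06170 GPa
siltstone: 2374 kg/m³ × 9.8 m/s² × 3790 m = 8.818×10^7 Pa = 0.08818 GPa
amphibolite: 3060 kg/m³ × 9.8 m/s² × 1970 m = 5.908×10^7 Pa = 0.05908 GPa
quartzite: 2620 kg/m³ × 9.8 m/s² × 620 m = 1.592×10^7 Pa = 0.01592 GPa
serpentinite: 2510 kg/m³ × 9.8 m/s² × 460 m = 1.132×10^7 Pa = 0.01132 GPa
Total = 0.06170 + 0.08818 + 0.05908 + 0.01592 + 0.01132 = 0.23618 GPa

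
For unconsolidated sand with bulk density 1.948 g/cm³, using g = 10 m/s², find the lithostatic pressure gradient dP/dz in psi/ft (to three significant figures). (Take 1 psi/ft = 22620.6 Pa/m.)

0.861 psi/ft

dP/dz = ρg = 1948 kg/m³ × 10 m/s² = 19480 Pa/m
= 19480 Pa/m × (1 psi/ft / 22621 Pa/m) = 0.86116 psi/ft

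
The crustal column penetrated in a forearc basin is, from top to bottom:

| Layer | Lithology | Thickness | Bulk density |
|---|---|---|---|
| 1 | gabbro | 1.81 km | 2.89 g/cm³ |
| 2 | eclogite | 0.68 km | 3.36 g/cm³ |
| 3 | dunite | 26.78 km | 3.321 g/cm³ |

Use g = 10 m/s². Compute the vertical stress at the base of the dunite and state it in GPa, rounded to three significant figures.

0.965 GPa

gabbro: 2890 kg/m³ × 10 m/s² × 1810 m = 5.231×10^7 Pa = 0.05231 GPa
eclogite: 3360 kg/m³ × 10 m/s² × 680 m = 2.285×10^7 Pa = 0.02285 GPa
dunite: 3321 kg/m³ × 10 m/s² × 26780 m = 8.894×10^8 Pa = 0.8894 GPa
Total = 0.05231 + 0.02285 + 0.8894 = 0.96452 GPa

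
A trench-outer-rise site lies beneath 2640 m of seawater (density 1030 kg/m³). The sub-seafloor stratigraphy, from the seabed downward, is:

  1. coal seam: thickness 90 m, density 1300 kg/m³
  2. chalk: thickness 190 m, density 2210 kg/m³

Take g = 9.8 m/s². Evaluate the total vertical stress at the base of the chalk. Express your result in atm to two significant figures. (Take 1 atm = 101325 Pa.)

310 atm

seawater: 1030 kg/m³ × 9.8 m/s² × 2640 m = 2.665×10^7 Pa = 263.0 atm
coal seam: 1300 kg/m³ × 9.8 m/s² × 90 m = 1.147×10^6 Pa = 11.32 atm
chalk: 2210 kg/m³ × 9.8 m/s² × 190 m = 4.115×10^6 Pa = 40.61 atm
Total = 263.0 + 11.32 + 40.61 = 314.93 atm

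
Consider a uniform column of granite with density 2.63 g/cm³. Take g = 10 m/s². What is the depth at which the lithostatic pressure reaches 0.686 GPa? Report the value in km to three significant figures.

h = P/(ρg) = 0.686 GPa / (2630 kg/m³ × 10 m/s²) = 6.860×10^8 Pa / 26300 Pa/m = 26084 m
= 26.084 km

26.1 km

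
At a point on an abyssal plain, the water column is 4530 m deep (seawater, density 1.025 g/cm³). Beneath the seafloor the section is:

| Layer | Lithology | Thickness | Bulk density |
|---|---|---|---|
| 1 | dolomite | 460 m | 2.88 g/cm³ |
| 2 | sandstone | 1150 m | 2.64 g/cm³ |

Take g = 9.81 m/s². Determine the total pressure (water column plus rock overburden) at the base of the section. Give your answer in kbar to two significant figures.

0.88 kbar

seawater: 1025 kg/m³ × 9.81 m/s² × 4530 m = 4.555×10^7 Pa = 0.4555 kbar
dolomite: 2880 kg/m³ × 9.81 m/s² × 460 m = 1.300×10^7 Pa = 0.1300 kbar
sandstone: 2640 kg/m³ × 9.81 m/s² × 1150 m = 2.978×10^7 Pa = 0.2978 kbar
Total = 0.4555 + 0.1300 + 0.2978 = 0.88330 kbar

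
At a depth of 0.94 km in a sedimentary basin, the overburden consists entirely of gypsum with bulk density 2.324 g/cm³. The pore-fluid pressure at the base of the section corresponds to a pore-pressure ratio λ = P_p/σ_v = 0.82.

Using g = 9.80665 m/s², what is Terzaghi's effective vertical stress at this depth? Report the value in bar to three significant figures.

38.6 bar

Overburden (lithostatic) stress σ_v:
gypsum: 2324 kg/m³ × 9.80665 m/s² × 940 m = 2.142×10^7 Pa = 21.42 MPa
Pore pressure P_p = λ·σ_v = 0.82 × 21.42 MPa = 17.57 MPa
Effective stress σ' = σ_v − P_p = 21.42 − 17.57 = 3.8562 MPa = 38.562 bar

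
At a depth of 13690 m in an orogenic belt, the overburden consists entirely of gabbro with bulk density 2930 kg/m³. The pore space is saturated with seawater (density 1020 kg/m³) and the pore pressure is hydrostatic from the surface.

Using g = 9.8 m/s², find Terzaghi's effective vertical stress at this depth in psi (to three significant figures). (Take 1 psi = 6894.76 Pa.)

37200 psi

Overburden (lithostatic) stress σ_v:
gabbro: 2930 kg/m³ × 9.8 m/s² × 13690 m = 3.931×10^8 Pa = 393.1 MPa
Pore pressure P_p = 1020 kg/m³ × 9.8 m/s² × 13690 m = 1.368×10^8 Pa = 136.8 MPa
Effective stress σ' = σ_v − P_p = 393.1 − 136.8 = 256.25 MPa = 37166 psi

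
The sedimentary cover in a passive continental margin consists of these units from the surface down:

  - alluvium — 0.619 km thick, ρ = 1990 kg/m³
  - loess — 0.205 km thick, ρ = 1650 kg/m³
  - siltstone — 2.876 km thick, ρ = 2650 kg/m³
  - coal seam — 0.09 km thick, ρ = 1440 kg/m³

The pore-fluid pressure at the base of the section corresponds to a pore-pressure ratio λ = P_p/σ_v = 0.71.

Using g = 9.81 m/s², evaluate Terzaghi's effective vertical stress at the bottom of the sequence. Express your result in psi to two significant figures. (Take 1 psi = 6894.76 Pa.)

3800 psi

Overburden (lithostatic) stress σ_v:
alluvium: 1990 kg/m³ × 9.81 m/s² × 619 m = 1.208×10^7 Pa = 12.08 MPa
loess: 1650 kg/m³ × 9.81 m/s² × 205 m = 3.318×10^6 Pa = 3.318 MPa
siltstone: 2650 kg/m³ × 9.81 m/s² × 2876 m = 7.477×10^7 Pa = 74.77 MPa
coal seam: 1440 kg/m³ × 9.81 m/s² × 90 m = 1.271×10^6 Pa = 1.271 MPa
Total = 12.08 + 3.318 + 74.77 + 1.271 = 91.440 MPa
Pore pressure P_p = λ·σ_v = 0.71 × 91.44 MPa = 64.92 MPa
Effective stress σ' = σ_v − P_p = 91.44 − 64.92 = 26.517 MPa = 3846.0 psi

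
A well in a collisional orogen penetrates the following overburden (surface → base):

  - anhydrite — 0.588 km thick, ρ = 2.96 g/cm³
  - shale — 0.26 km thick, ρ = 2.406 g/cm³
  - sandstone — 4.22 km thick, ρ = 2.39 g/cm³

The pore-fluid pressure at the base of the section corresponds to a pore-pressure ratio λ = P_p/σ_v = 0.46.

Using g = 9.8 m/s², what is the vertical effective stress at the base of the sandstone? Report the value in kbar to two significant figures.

Overburden (lithostatic) stress σ_v:
anhydrite: 2960 kg/m³ × 9.8 m/s² × 588 m = 1.706×10^7 Pa = 17.06 MPa
shale: 2406 kg/m³ × 9.8 m/s² × 260 m = 6.130×10^6 Pa = 6.130 MPa
sandstone: 2390 kg/m³ × 9.8 m/s² × 4220 m = 9.884×10^7 Pa = 98.84 MPa
Total = 17.06 + 6.130 + 98.84 = 122.03 MPa
Pore pressure P_p = λ·σ_v = 0.46 × 122.0 MPa = 56.13 MPa
Effective stress σ' = σ_v − P_p = 122.0 − 56.13 = 65.895 MPa = 0.65895 kbar

0.66 kbar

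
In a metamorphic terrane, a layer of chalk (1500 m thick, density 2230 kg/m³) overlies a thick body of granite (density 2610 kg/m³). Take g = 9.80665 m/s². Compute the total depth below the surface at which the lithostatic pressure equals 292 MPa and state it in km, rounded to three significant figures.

Pressure at base of upper layers: 2230×9.80665×1500 = 3.280×10^7 Pa = 32.80 MPa
Remaining pressure to be supplied by granite: 2.920×10^8 − 3.280×10^7 = 2.592×10^8 Pa
Additional depth in granite = 2.592×10^8 Pa / (2610 kg/m³ × 9.80665 m/s²) = 10127 m
Total depth = 1500 m + 10127 m = 11627 m
= 11.627 km

11.6 km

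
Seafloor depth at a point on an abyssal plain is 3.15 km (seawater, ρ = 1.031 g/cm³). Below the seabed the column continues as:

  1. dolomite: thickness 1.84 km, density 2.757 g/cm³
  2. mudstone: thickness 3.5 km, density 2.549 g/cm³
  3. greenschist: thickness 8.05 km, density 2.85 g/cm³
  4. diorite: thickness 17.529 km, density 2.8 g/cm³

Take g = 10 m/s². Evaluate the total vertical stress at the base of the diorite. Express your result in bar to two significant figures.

8900 bar

seawater: 1031 kg/m³ × 10 m/s² × 3150 m = 3.248×10^7 Pa = 324.8 bar
dolomite: 2757 kg/m³ × 10 m/s² × 1840 m = 5.073×10^7 Pa = 507.3 bar
mudstone: 2549 kg/m³ × 10 m/s² × 3500 m = 8.921×10^7 Pa = 892.1 bar
greenschist: 2850 kg/m³ × 10 m/s² × 8050 m = 2.294×10^8 Pa = 2294 bar
diorite: 2800 kg/m³ × 10 m/s² × 17529 m = 4.908×10^8 Pa = 4908 bar
Total = 324.8 + 507.3 + 892.1 + 2294 + 4908 = 8926.6 bar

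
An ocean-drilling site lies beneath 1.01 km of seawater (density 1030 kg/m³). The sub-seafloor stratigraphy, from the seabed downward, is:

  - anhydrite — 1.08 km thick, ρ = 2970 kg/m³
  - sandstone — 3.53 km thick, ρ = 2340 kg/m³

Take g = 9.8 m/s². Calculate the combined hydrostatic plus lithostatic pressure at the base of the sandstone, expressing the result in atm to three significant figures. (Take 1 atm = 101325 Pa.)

1210 atm

seawater: 1030 kg/m³ × 9.8 m/s² × 1010 m = 1.019×10^7 Pa = 100.6 atm
anhydrite: 2970 kg/m³ × 9.8 m/s² × 1080 m = 3.143×10^7 Pa = 310.2 atm
sandstone: 2340 kg/m³ × 9.8 m/s² × 3530 m = 8.095×10^7 Pa = 798.9 atm
Total = 100.6 + 310.2 + 798.9 = 1209.8 atm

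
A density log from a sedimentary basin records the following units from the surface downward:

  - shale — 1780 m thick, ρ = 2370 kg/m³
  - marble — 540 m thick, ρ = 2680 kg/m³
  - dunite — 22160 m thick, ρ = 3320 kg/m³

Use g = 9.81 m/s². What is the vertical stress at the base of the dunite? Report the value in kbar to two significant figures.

7.8 kbar

shale: 2370 kg/m³ × 9.81 m/s² × 1780 m = 4.138×10^7 Pa = 0.4138 kbar
marble: 2680 kg/m³ × 9.81 m/s² × 540 m = 1.420×10^7 Pa = 0.1420 kbar
dunite: 3320 kg/m³ × 9.81 m/s² × 22160 m = 7.217×10^8 Pa = 7.217 kbar
Total = 0.4138 + 0.1420 + 7.217 = 7.7731 kbar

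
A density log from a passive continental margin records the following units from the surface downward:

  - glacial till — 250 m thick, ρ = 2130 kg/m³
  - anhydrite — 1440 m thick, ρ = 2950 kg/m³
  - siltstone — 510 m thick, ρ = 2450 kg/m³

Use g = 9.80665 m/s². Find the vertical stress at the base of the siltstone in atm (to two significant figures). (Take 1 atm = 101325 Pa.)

580 atm

glacial till: 2130 kg/m³ × 9.80665 m/s² × 250 m = 5.222×10^6 Pa = 51.54 atm
anhydrite: 2950 kg/m³ × 9.80665 m/s² × 1440 m = 4.166×10^7 Pa = 411.1 atm
siltstone: 2450 kg/m³ × 9.80665 m/s² × 510 m = 1.225×10^7 Pa = 120.9 atm
Total = 51.54 + 411.1 + 120.9 = 583.61 atm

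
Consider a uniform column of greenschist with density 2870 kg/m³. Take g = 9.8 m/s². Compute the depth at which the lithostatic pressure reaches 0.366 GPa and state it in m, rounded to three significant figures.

13000 m

h = P/(ρg) = 0.366 GPa / (2870 kg/m³ × 9.8 m/s²) = 3.660×10^8 Pa / 28126 Pa/m = 13013 m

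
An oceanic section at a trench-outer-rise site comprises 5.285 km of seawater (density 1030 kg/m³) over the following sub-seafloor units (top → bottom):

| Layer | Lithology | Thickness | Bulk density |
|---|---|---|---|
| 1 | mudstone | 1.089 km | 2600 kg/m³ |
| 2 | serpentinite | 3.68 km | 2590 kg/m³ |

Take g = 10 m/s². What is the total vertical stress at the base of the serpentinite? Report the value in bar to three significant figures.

1780 bar

seawater: 1030 kg/m³ × 10 m/s² × 5285 m = 5.444×10^7 Pa = 544.4 bar
mudstone: 2600 kg/m³ × 10 m/s² × 1089 m = 2.831×10^7 Pa = 283.1 bar
serpentinite: 2590 kg/m³ × 10 m/s² × 3680 m = 9.531×10^7 Pa = 953.1 bar
Total = 544.4 + 283.1 + 953.1 = 1780.6 bar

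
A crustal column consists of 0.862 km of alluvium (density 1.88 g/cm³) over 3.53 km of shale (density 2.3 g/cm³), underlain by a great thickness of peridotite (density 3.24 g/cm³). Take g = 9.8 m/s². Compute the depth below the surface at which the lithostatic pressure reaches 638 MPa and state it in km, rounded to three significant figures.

21.5 km

Pressure at base of upper layers: 1880×9.8×862 + 2300×9.8×3530 = 9.545×10^7 Pa = 95.45 MPa
Remaining pressure to be supplied by peridotite: 6.380×10^8 − 9.545×10^7 = 5.426×10^8 Pa
Additional depth in peridotite = 5.426×10^8 Pa / (3240 kg/m³ × 9.8 m/s²) = 17087 m
Total depth = 4392 m + 17087 m = 21479 m
= 21.479 km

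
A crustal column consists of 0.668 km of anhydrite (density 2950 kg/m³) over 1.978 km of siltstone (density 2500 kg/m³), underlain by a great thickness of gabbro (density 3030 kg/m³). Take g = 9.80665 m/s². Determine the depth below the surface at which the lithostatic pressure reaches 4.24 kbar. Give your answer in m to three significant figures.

Pressure at base of upper layers: 2950×9.80665×668 + 2500×9.80665×1978 = 6.782×10^7 Pa = 0.6782 kbar
Remaining pressure to be supplied by gabbro: 4.240×10^8 − 6.782×10^7 = 3.562×10^8 Pa
Additional depth in gabbro = 3.562×10^8 Pa / (3030 kg/m³ × 9.80665 m/s²) = 11987 m
Total depth = 2646 m + 11987 m = 14633 m

14600 m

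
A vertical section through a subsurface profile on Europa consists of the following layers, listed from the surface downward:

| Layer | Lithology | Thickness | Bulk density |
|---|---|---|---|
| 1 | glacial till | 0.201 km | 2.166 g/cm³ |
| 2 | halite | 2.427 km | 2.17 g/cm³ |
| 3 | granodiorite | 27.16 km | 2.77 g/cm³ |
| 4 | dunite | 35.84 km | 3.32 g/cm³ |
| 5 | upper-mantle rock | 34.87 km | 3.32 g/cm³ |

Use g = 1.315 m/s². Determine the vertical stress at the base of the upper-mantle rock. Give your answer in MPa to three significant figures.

glacial till: 2166 kg/m³ × 1.315 m/s² × 201 m = 5.725×10^5 Pa = 0.5725 MPa
halite: 2170 kg/m³ × 1.315 m/s² × 2427 m = 6.926×10^6 Pa = 6.926 MPa
granodiorite: 2770 kg/m³ × 1.315 m/s² × 27160 m = 9.893×10^7 Pa = 98.93 MPa
dunite: 3320 kg/m³ × 1.315 m/s² × 35840 m = 1.565×10^8 Pa = 156.5 MPa
upper-mantle rock: 3320 kg/m³ × 1.315 m/s² × 34870 m = 1.522×10^8 Pa = 152.2 MPa
Total = 0.5725 + 6.926 + 98.93 + 156.5 + 152.2 = 415.14 MPa

415 MPa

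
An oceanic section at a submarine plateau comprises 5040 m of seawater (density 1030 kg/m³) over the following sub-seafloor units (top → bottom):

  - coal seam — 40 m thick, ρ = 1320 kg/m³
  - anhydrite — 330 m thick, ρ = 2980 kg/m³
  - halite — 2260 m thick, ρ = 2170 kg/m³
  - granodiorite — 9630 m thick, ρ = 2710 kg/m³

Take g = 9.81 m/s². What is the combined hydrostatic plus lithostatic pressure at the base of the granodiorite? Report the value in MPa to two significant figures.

370 MPa

seawater: 1030 kg/m³ × 9.81 m/s² × 5040 m = 5.093×10^7 Pa = 50.93 MPa
coal seam: 1320 kg/m³ × 9.81 m/s² × 40 m = 5.180×10^5 Pa = 0.5180 MPa
anhydrite: 2980 kg/m³ × 9.81 m/s² × 330 m = 9.647×10^6 Pa = 9.647 MPa
halite: 2170 kg/m³ × 9.81 m/s² × 2260 m = 4.811×10^7 Pa = 48.11 MPa
granodiorite: 2710 kg/m³ × 9.81 m/s² × 9630 m = 2.560×10^8 Pa = 256.0 MPa
Total = 50.93 + 0.5180 + 9.647 + 48.11 + 256.0 = 365.22 MPa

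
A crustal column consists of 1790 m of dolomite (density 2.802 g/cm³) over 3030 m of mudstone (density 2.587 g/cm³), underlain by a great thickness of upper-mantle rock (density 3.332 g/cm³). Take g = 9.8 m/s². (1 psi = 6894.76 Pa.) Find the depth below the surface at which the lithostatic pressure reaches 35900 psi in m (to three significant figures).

Pressure at base of upper layers: 2802×9.8×1790 + 2587×9.8×3030 = 1.260×10^8 Pa = 18271 psi
Remaining pressure to be supplied by upper-mantle rock: 2.475×10^8 − 1.260×10^8 = 1.216×10^8 Pa
Additional depth in upper-mantle rock = 1.216×10^8 Pa / (3332 kg/m³ × 9.8 m/s²) = 3722.4 m
Total depth = 4820 m + 3722.4 m = 8542.4 m

8540 m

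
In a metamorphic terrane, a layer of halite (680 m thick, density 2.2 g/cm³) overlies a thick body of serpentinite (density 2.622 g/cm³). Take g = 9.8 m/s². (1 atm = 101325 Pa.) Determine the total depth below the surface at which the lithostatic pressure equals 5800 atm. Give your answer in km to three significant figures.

Pressure at base of upper layers: 2200×9.8×680 = 1.466×10^7 Pa = 144.7 atm
Remaining pressure to be supplied by serpentinite: 5.877×10^8 − 1.466×10^7 = 5.730×10^8 Pa
Additional depth in serpentinite = 5.730×10^8 Pa / (2622 kg/m³ × 9.8 m/s²) = 22300 m
Total depth = 680 m + 22300 m = 22980 m
= 22.980 km

23.0 km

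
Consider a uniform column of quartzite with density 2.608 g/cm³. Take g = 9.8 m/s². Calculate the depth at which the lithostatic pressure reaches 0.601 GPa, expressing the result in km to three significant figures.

h = P/(ρg) = 0.601 GPa / (2608 kg/m³ × 9.8 m/s²) = 6.010×10^8 Pa / 25558 Pa/m = 23515 m
= 23.515 km

23.5 km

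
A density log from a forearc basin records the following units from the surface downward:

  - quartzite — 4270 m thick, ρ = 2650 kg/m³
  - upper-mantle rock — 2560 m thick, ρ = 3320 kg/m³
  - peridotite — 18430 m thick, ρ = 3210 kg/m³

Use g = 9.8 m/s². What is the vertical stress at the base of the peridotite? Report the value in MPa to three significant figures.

quartzite: 2650 kg/m³ × 9.8 m/s² × 4270 m = 1.109×10^8 Pa = 110.9 MPa
upper-mantle rock: 3320 kg/m³ × 9.8 m/s² × 2560 m = 8.329×10^7 Pa = 83.29 MPa
peridotite: 3210 kg/m³ × 9.8 m/s² × 18430 m = 5.798×10^8 Pa = 579.8 MPa
Total = 110.9 + 83.29 + 579.8 = 773.96 MPa

774 MPa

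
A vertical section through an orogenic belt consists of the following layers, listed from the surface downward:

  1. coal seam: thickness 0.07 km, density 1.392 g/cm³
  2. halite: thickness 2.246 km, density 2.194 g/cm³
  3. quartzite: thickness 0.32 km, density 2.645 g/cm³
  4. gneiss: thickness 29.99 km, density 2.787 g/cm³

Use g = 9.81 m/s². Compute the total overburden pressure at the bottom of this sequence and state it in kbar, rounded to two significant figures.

8.8 kbar

coal seam: 1392 kg/m³ × 9.81 m/s² × 70 m = 9.559×10^5 Pa = 9.559×10^-3 kbar
halite: 2194 kg/m³ × 9.81 m/s² × 2246 m = 4.834×10^7 Pa = 0.4834 kbar
quartzite: 2645 kg/m³ × 9.81 m/s² × 320 m = 8.303×10^6 Pa = 0.08303 kbar
gneiss: 2787 kg/m³ × 9.81 m/s² × 29990 m = 8.199×10^8 Pa = 8.199 kbar
Total = 9.559×10^-3 + 0.4834 + 0.08303 + 8.199 = 8.7754 kbar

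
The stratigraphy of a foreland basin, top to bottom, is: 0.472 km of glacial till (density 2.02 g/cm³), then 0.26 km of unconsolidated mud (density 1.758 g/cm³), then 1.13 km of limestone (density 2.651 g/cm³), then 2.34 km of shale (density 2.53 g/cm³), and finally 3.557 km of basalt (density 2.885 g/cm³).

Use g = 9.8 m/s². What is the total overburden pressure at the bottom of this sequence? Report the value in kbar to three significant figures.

2.02 kbar

glacial till: 2020 kg/m³ × 9.8 m/s² × 472 m = 9.344×10^6 Pa = 0.09344 kbar
unconsolidated mud: 1758 kg/m³ × 9.8 m/s² × 260 m = 4.479×10^6 Pa = 0.04479 kbar
limestone: 2651 kg/m³ × 9.8 m/s² × 1130 m = 2.936×10^7 Pa = 0.2936 kbar
shale: 2530 kg/m³ × 9.8 m/s² × 2340 m = 5.802×10^7 Pa = 0.5802 kbar
basalt: 2885 kg/m³ × 9.8 m/s² × 3557 m = 1.006×10^8 Pa = 1.006 kbar
Total = 0.09344 + 0.04479 + 0.2936 + 0.5802 + 1.006 = 2.0177 kbar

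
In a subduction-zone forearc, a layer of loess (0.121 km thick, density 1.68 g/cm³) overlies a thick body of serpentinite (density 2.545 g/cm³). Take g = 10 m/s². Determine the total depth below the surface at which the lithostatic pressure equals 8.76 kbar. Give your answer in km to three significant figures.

34.5 km

Pressure at base of upper layers: 1680×10×121 = 2.033×10^6 Pa = 0.02033 kbar
Remaining pressure to be supplied by serpentinite: 8.760×10^8 − 2.033×10^6 = 8.740×10^8 Pa
Additional depth in serpentinite = 8.740×10^8 Pa / (2545 kg/m³ × 10 m/s²) = 34341 m
Total depth = 121 m + 34341 m = 34462 m
= 34.462 km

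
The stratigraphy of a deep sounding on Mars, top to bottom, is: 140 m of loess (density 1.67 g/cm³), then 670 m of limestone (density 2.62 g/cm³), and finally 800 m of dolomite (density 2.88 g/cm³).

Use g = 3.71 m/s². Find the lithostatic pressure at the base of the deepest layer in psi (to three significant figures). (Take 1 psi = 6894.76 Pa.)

2310 psi

loess: 1670 kg/m³ × 3.71 m/s² × 140 m = 8.674×10^5 Pa = 125.8 psi
limestone: 2620 kg/m³ × 3.71 m/s² × 670 m = 6.513×10^6 Pa = 944.6 psi
dolomite: 2880 kg/m³ × 3.71 m/s² × 800 m = 8.548×10^6 Pa = 1240 psi
Total = 125.8 + 944.6 + 1240 = 2310.1 psi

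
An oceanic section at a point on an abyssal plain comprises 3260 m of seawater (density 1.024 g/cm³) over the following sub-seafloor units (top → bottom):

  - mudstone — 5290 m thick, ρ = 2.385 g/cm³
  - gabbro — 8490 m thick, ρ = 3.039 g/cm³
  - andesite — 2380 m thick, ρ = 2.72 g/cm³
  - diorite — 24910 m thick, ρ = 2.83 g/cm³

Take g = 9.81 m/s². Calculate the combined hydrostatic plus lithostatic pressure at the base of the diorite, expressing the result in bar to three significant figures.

11600 bar

seawater: 1024 kg/m³ × 9.81 m/s² × 3260 m = 3.275×10^7 Pa = 327.5 bar
mudstone: 2385 kg/m³ × 9.81 m/s² × 5290 m = 1.238×10^8 Pa = 1238 bar
gabbro: 3039 kg/m³ × 9.81 m/s² × 8490 m = 2.531×10^8 Pa = 2531 bar
andesite: 2720 kg/m³ × 9.81 m/s² × 2380 m = 6.351×10^7 Pa = 635.1 bar
diorite: 2830 kg/m³ × 9.81 m/s² × 24910 m = 6.916×10^8 Pa = 6916 bar
Total = 327.5 + 1238 + 2531 + 635.1 + 6916 = 11647 bar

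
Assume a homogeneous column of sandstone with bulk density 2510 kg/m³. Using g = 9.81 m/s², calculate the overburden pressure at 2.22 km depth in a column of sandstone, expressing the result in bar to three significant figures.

sandstone: 2510 kg/m³ × 9.81 m/s² × 2220 m = 5.466×10^7 Pa = 546.6 bar

547 bar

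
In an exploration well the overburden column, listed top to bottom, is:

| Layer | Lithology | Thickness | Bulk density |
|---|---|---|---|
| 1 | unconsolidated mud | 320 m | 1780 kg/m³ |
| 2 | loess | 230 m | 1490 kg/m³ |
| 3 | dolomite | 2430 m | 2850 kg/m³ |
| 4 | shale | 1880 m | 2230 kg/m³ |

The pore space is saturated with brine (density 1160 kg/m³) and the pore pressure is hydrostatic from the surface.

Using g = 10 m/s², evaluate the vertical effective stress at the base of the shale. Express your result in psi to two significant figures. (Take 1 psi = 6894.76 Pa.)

9300 psi

Overburden (lithostatic) stress σ_v:
unconsolidated mud: 1780 kg/m³ × 10 m/s² × 320 m = 5.696×10^6 Pa = 5.696 MPa
loess: 1490 kg/m³ × 10 m/s² × 230 m = 3.427×10^6 Pa = 3.427 MPa
dolomite: 2850 kg/m³ × 10 m/s² × 2430 m = 6.926×10^7 Pa = 69.25 MPa
shale: 2230 kg/m³ × 10 m/s² × 1880 m = 4.192×10^7 Pa = 41.92 MPa
Total = 5.696 + 3.427 + 69.25 + 41.92 = 120.30 MPa
Pore pressure P_p = 1160 kg/m³ × 10 m/s² × 4860 m = 5.638×10^7 Pa = 56.38 MPa
Effective stress σ' = σ_v − P_p = 120.3 − 56.38 = 63.926 MPa = 9271.7 psi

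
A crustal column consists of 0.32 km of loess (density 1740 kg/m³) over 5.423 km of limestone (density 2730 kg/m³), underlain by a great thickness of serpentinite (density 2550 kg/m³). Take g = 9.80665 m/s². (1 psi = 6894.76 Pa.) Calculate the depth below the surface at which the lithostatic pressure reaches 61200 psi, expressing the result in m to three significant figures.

Pressure at base of upper layers: 1740×9.80665×320 + 2730×9.80665×5423 = 1.506×10^8 Pa = 21849 psi
Remaining pressure to be supplied by serpentinite: 4.220×10^8 − 1.506×10^8 = 2.713×10^8 Pa
Additional depth in serpentinite = 2.713×10^8 Pa / (2550 kg/m³ × 9.80665 m/s²) = 10850 m
Total depth = 5743 m + 10850 m = 16593 m

16600 m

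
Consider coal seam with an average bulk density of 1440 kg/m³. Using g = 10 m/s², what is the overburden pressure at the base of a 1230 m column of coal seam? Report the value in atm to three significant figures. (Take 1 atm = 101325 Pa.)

coal seam: 1440 kg/m³ × 10 m/s² × 1230 m = 1.771×10^7 Pa = 174.8 atm

175 atm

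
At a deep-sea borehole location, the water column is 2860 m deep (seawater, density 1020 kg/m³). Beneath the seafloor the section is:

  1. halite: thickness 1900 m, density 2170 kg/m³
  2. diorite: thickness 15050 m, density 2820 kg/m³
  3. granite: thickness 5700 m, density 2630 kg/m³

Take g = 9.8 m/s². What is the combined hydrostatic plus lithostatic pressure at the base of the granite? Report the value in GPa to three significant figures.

0.632 GPa

seawater: 1020 kg/m³ × 9.8 m/s² × 2860 m = 2.859×10^7 Pa = 0.02859 GPa
halite: 2170 kg/m³ × 9.8 m/s² × 1900 m = 4.041×10^7 Pa = 0.04041 GPa
diorite: 2820 kg/m³ × 9.8 m/s² × 15050 m = 4.159×10^8 Pa = 0.4159 GPa
granite: 2630 kg/m³ × 9.8 m/s² × 5700 m = 1.469×10^8 Pa = 0.1469 GPa
Total = 0.02859 + 0.04041 + 0.4159 + 0.1469 = 0.63183 GPa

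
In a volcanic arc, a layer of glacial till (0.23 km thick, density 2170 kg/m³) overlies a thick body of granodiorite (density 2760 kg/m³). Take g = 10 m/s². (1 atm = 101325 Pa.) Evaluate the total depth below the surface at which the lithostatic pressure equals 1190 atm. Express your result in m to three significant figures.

Pressure at base of upper layers: 2170×10×230 = 4.991×10^6 Pa = 49.26 atm
Remaining pressure to be supplied by granodiorite: 1.206×10^8 − 4.991×10^6 = 1.156×10^8 Pa
Additional depth in granodiorite = 1.156×10^8 Pa / (2760 kg/m³ × 10 m/s²) = 4187.9 m
Total depth = 230 m + 4187.9 m = 4417.9 m

4420 m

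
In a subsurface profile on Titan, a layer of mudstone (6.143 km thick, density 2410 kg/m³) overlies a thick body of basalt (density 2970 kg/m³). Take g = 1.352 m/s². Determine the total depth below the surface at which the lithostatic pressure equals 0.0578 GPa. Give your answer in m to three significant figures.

15600 m

Pressure at base of upper layers: 2410×1.352×6143 = 2.002×10^7 Pa = 0.02002 GPa
Remaining pressure to be supplied by basalt: 5.780×10^7 − 2.002×10^7 = 3.778×10^7 Pa
Additional depth in basalt = 3.778×10^7 Pa / (2970 kg/m³ × 1.352 m/s²) = 9409.7 m
Total depth = 6143 m + 9409.7 m = 15553 m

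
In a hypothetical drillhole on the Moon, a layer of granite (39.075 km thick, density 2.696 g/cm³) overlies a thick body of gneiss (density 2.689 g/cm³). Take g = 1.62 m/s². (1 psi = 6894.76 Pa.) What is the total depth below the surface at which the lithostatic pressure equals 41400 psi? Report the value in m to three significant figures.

65400 m

Pressure at base of upper layers: 2696×1.62×39075 = 1.707×10^8 Pa = 24752 psi
Remaining pressure to be supplied by gneiss: 2.854×10^8 − 1.707×10^8 = 1.148×10^8 Pa
Additional depth in gneiss = 1.148×10^8 Pa / (2689 kg/m³ × 1.62 m/s²) = 26349 m
Total depth = 39075 m + 26349 m = 65424 m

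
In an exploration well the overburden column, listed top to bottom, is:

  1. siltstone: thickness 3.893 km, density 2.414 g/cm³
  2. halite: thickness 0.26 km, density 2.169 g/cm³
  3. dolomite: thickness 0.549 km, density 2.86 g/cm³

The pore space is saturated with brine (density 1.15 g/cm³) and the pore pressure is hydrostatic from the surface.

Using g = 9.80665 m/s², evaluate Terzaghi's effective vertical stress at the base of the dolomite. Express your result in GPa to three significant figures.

0.0601 GPa

Overburden (lithostatic) stress σ_v:
siltstone: 2414 kg/m³ × 9.80665 m/s² × 3893 m = 9.216×10^7 Pa = 92.16 MPa
halite: 2169 kg/m³ × 9.80665 m/s² × 260 m = 5.530×10^6 Pa = 5.530 MPa
dolomite: 2860 kg/m³ × 9.80665 m/s² × 549 m = 1.540×10^7 Pa = 15.40 MPa
Total = 92.16 + 5.530 + 15.40 = 113.09 MPa
Pore pressure P_p = 1150 kg/m³ × 9.80665 m/s² × 4702 m = 5.303×10^7 Pa = 53.03 MPa
Effective stress σ' = σ_v − P_p = 113.1 − 53.03 = 60.061 MPa = 0.060061 GPa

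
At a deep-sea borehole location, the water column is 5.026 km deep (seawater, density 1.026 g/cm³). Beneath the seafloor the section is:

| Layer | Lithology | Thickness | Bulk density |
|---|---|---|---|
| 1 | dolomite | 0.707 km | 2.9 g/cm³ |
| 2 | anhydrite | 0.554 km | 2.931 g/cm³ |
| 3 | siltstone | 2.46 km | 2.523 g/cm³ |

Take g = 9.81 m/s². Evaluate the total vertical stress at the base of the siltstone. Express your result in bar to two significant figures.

1500 bar

seawater: 1026 kg/m³ × 9.81 m/s² × 5026 m = 5.059×10^7 Pa = 505.9 bar
dolomite: 2900 kg/m³ × 9.81 m/s² × 707 m = 2.011×10^7 Pa = 201.1 bar
anhydrite: 2931 kg/m³ × 9.81 m/s² × 554 m = 1.593×10^7 Pa = 159.3 bar
siltstone: 2523 kg/m³ × 9.81 m/s² × 2460 m = 6.089×10^7 Pa = 608.9 bar
Total = 505.9 + 201.1 + 159.3 + 608.9 = 1475.2 bar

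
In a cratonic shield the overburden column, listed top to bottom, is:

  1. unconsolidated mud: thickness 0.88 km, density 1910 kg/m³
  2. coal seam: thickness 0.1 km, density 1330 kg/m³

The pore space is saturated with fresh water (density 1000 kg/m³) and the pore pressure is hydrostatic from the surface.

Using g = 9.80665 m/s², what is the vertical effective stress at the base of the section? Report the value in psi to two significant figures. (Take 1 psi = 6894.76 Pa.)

Overburden (lithostatic) stress σ_v:
unconsolidated mud: 1910 kg/m³ × 9.80665 m/s² × 880 m = 1.648×10^7 Pa = 16.48 MPa
coal seam: 1330 kg/m³ × 9.80665 m/s² × 100 m = 1.304×10^6 Pa = 1.304 MPa
Total = 16.48 + 1.304 = 17.787 MPa
Pore pressure P_p = 1000 kg/m³ × 9.80665 m/s² × 980 m = 9.611×10^6 Pa = 9.611 MPa
Effective stress σ' = σ_v − P_p = 17.79 − 9.611 = 8.1768 MPa = 1185.9 psi

1200 psi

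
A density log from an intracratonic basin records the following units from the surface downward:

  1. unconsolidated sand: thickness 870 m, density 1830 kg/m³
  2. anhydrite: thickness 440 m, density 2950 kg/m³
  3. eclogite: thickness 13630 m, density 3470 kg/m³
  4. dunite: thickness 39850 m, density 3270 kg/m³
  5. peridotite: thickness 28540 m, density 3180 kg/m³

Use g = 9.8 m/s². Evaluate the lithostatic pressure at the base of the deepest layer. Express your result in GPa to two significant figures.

unconsolidated sand: 1830 kg/m³ × 9.8 m/s² × 870 m = 1.560×10^7 Pa = 0.01560 GPa
anhydrite: 2950 kg/m³ × 9.8 m/s² × 440 m = 1.272×10^7 Pa = 0.01272 GPa
eclogite: 3470 kg/m³ × 9.8 m/s² × 13630 m = 4.635×10^8 Pa = 0.4635 GPa
dunite: 3270 kg/m³ × 9.8 m/s² × 39850 m = 1.277×10^9 Pa = 1.277 GPa
peridotite: 3180 kg/m³ × 9.8 m/s² × 28540 m = 8.894×10^8 Pa = 0.8894 GPa
Total = 0.01560 + 0.01272 + 0.4635 + 1.277 + 0.8894 = 2.6583 GPa

2.7 GPa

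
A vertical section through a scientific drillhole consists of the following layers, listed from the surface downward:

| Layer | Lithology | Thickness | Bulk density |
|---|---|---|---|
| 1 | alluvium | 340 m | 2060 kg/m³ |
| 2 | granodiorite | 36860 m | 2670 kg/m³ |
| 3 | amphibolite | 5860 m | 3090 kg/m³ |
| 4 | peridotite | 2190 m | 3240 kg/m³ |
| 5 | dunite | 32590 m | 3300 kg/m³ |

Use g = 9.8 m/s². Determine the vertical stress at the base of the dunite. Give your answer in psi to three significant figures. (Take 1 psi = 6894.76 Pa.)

alluvium: 2060 kg/m³ × 9.8 m/s² × 340 m = 6.864×10^6 Pa = 995.5 psi
granodiorite: 2670 kg/m³ × 9.8 m/s² × 36860 m = 9.645×10^8 Pa = 1.399×10^5 psi
amphibolite: 3090 kg/m³ × 9.8 m/s² × 5860 m = 1.775×10^8 Pa = 25737 psi
peridotite: 3240 kg/m³ × 9.8 m/s² × 2190 m = 6.954×10^7 Pa = 10085 psi
dunite: 3300 kg/m³ × 9.8 m/s² × 32590 m = 1.054×10^9 Pa = 1.529×10^5 psi
Total = 995.5 + 1.399×10^5 + 25737 + 10085 + 1.529×10^5 = 3.2957×10^5 psi

330000 psi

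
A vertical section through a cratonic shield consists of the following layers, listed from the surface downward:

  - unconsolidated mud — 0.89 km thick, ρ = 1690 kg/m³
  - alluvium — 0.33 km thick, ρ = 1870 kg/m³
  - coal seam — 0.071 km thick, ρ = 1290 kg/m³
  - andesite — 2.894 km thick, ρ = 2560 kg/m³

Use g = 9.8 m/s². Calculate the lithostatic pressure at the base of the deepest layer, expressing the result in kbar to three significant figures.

unconsolidated mud: 1690 kg/m³ × 9.8 m/s² × 890 m = 1.474×10^7 Pa = 0.1474 kbar
alluvium: 1870 kg/m³ × 9.8 m/s² × 330 m = 6.048×10^6 Pa = 0.06048 kbar
coal seam: 1290 kg/m³ × 9.8 m/s² × 71 m = 8.976×10^5 Pa = 8.976×10^-3 kbar
andesite: 2560 kg/m³ × 9.8 m/s² × 2894 m = 7.260×10^7 Pa = 0.7260 kbar
Total = 0.1474 + 0.06048 + 8.976×10^-3 + 0.7260 = 0.94290 kbar

0.943 kbar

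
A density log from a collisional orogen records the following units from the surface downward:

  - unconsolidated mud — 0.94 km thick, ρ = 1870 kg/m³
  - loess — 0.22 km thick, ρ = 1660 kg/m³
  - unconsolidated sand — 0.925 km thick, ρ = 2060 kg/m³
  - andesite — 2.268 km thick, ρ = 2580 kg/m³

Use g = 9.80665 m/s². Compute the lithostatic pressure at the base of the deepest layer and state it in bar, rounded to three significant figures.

969 bar

unconsolidated mud: 1870 kg/m³ × 9.80665 m/s² × 940 m = 1.724×10^7 Pa = 172.4 bar
loess: 1660 kg/m³ × 9.80665 m/s² × 220 m = 3.581×10^6 Pa = 35.81 bar
unconsolidated sand: 2060 kg/m³ × 9.80665 m/s² × 925 m = 1.869×10^7 Pa = 186.9 bar
andesite: 2580 kg/m³ × 9.80665 m/s² × 2268 m = 5.738×10^7 Pa = 573.8 bar
Total = 172.4 + 35.81 + 186.9 + 573.8 = 968.89 bar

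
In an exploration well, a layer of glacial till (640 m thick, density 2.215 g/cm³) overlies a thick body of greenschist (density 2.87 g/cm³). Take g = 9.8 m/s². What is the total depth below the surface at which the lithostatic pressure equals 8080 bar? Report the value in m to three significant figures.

28900 m

Pressure at base of upper layers: 2215×9.8×640 = 1.389×10^7 Pa = 138.9 bar
Remaining pressure to be supplied by greenschist: 8.080×10^8 − 1.389×10^7 = 7.941×10^8 Pa
Additional depth in greenschist = 7.941×10^8 Pa / (2870 kg/m³ × 9.8 m/s²) = 28234 m
Total depth = 640 m + 28234 m = 28874 m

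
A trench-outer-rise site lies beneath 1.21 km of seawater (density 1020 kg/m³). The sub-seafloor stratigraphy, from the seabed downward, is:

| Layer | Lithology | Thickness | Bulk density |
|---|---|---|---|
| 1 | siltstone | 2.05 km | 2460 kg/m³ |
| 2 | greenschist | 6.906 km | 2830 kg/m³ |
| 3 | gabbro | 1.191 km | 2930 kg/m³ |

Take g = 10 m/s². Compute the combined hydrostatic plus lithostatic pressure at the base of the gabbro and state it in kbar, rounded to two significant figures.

seawater: 1020 kg/m³ × 10 m/s² × 1210 m = 1.234×10^7 Pa = 0.1234 kbar
siltstone: 2460 kg/m³ × 10 m/s² × 2050 m = 5.043×10^7 Pa = 0.5043 kbar
greenschist: 2830 kg/m³ × 10 m/s² × 6906 m = 1.954×10^8 Pa = 1.954 kbar
gabbro: 2930 kg/m³ × 10 m/s² × 1191 m = 3.490×10^7 Pa = 0.3490 kbar
Total = 0.1234 + 0.5043 + 1.954 + 0.3490 = 2.9311 kbar

2.9 kbar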